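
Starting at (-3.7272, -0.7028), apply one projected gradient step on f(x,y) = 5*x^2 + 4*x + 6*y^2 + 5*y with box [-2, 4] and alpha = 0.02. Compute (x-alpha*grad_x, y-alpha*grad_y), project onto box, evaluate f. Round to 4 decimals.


Step 1: Compute gradient at (-3.7272, -0.7028).
grad_x = 2*5*-3.7272 + 4 = -33.272
grad_y = 2*6*-0.7028 + 5 = -3.4336
Step 2: Gradient step.
x_raw = -3.7272 - 0.02*-33.272 = -3.0618
y_raw = -0.7028 - 0.02*-3.4336 = -0.6341
Step 3: Project onto [-2, 4].
x_proj = clip(-3.0618) = -2.0
y_proj = clip(-0.6341) = -0.6341
Step 4: Evaluate f.
f(-2.0, -0.6341) = 11.2421


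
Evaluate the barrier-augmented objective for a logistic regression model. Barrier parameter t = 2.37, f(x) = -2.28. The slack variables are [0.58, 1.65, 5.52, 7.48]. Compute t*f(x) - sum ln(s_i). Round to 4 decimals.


Step 1: Compute log-barrier.
ln values: [-0.5447, 0.5008, 1.7084, 2.0122]
phi = -(-0.5447 + 0.5008 + 1.7084 + 2.0122) = -3.6767
Step 2: Compute augmented objective.
t*f(x) = 2.37*-2.28 = -5.4036
Total = -5.4036 - 3.6767 = -9.0803


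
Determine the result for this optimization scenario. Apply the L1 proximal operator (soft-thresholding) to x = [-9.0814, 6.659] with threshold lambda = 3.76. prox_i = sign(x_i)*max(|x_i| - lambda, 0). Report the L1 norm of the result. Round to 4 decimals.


Soft-thresholding with lambda = 3.76:
prox(-9.0814) = sign(-9.0814)*max(|-9.0814| - 3.76, 0) = -5.3214
prox(6.659) = sign(6.659)*max(|6.659| - 3.76, 0) = 2.899
prox(x) = [-5.3214, 2.899]
||prox(x)||_1 = 5.3214 + 2.899 = 8.2204


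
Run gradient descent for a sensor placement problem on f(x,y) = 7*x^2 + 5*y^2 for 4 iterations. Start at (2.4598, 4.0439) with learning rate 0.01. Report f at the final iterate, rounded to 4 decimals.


Gradient descent on f(x,y) = 7*x^2 + 5*y^2.
Starting point: (2.4598, 4.0439), alpha = 0.01
Step 1: grad_x = 2*7*2.4598 = 34.4372, grad_y = 2*5*4.0439 = 40.439
  x_1 = 2.4598 - 0.01*34.4372 = 2.1154
  y_1 = 4.0439 - 0.01*40.439 = 3.6395
Step 2: grad_x = 2*7*2.1154 = 29.616, grad_y = 2*5*3.6395 = 36.3951
  x_2 = 2.1154 - 0.01*29.616 = 1.8193
  y_2 = 3.6395 - 0.01*36.3951 = 3.2756
Step 3: grad_x = 2*7*1.8193 = 25.4698, grad_y = 2*5*3.2756 = 32.7556
  x_3 = 1.8193 - 0.01*25.4698 = 1.5646
  y_3 = 3.2756 - 0.01*32.7556 = 2.948
Step 4: grad_x = 2*7*1.5646 = 21.904, grad_y = 2*5*2.948 = 29.48
  x_4 = 1.5646 - 0.01*21.904 = 1.3455
  y_4 = 2.948 - 0.01*29.48 = 2.6532
f(1.3455, 2.6532) = 7*1.3455^2 + 5*2.6532^2 = 47.8706


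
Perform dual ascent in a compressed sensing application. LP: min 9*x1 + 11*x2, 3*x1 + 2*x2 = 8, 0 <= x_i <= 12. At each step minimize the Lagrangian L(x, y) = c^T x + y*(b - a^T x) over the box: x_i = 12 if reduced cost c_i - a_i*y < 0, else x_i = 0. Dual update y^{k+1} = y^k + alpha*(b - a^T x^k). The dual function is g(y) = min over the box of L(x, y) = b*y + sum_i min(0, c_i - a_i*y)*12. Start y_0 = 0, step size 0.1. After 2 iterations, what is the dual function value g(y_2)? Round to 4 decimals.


Dual ascent for LP: min 9*x1 + 11*x2, 3*x1 + 2*x2 = 8, 0 <= x_i <= 12
Step 1: y^k = 0.0, reduced costs: (9.0, 11.0)
  x^k = (0.0, 0.0), subgradient = b - a^T x = 8.0
  y^{k+1} = 0.0 + 0.1*8.0 = 0.8
Step 2: y^k = 0.8, reduced costs: (6.6, 9.4)
  x^k = (0.0, 0.0), subgradient = b - a^T x = 8.0
  y^{k+1} = 0.8 + 0.1*8.0 = 1.6
Dual objective at y_2 = 1.6: reduced costs (4.2, 7.8), box minimizer x = (0.0, 0.0)
g(y_2) = b*y + (c1 - a1*y)*x1 + (c2 - a2*y)*x2 = 8*1.6 + 4.2*0.0 + 7.8*0.0 = 12.8 + 0.0 + 0.0 = 12.8


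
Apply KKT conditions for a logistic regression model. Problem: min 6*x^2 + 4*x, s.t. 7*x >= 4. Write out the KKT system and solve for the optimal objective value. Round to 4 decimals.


Step 1: Try lambda = 0 (constraint inactive).
x_unc = -4/(2*6) = -0.3333
Check: 7*-0.3333 = -2.3331 < 4 -- violated!
Step 2: Constraint must be active: 7*x = 4
x* = 4/7 = 0.5714 (rounded; the exact value 4/7 is used below)
lambda = (2*6*(4/7) + 4)/7 = 1.551
Step 3: Compute optimal value.
f(x*) = 6*(4/7)^2 + 4*(4/7) = 4.2449


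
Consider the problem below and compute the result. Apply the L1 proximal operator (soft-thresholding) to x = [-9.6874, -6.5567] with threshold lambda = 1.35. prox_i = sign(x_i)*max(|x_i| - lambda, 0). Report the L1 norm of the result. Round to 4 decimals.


Soft-thresholding with lambda = 1.35:
prox(-9.6874) = sign(-9.6874)*max(|-9.6874| - 1.35, 0) = -8.3374
prox(-6.5567) = sign(-6.5567)*max(|-6.5567| - 1.35, 0) = -5.2067
prox(x) = [-8.3374, -5.2067]
||prox(x)||_1 = 8.3374 + 5.2067 = 13.5441


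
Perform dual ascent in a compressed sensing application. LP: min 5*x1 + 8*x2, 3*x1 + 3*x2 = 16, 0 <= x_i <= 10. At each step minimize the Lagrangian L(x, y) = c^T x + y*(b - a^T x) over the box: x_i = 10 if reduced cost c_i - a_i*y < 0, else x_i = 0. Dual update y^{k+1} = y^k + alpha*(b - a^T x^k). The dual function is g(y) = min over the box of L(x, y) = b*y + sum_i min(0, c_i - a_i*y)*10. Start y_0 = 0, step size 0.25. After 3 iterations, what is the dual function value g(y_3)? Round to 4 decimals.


Dual ascent for LP: min 5*x1 + 8*x2, 3*x1 + 3*x2 = 16, 0 <= x_i <= 10
Step 1: y^k = 0.0, reduced costs: (5.0, 8.0)
  x^k = (0.0, 0.0), subgradient = b - a^T x = 16.0
  y^{k+1} = 0.0 + 0.25*16.0 = 4.0
Step 2: y^k = 4.0, reduced costs: (-7.0, -4.0)
  x^k = (10.0, 10.0), subgradient = b - a^T x = -44.0
  y^{k+1} = 4.0 + 0.25*-44.0 = -7.0
Step 3: y^k = -7.0, reduced costs: (26.0, 29.0)
  x^k = (0.0, 0.0), subgradient = b - a^T x = 16.0
  y^{k+1} = -7.0 + 0.25*16.0 = -3.0
Dual objective at y_3 = -3.0: reduced costs (14.0, 17.0), box minimizer x = (0.0, 0.0)
g(y_3) = b*y + (c1 - a1*y)*x1 + (c2 - a2*y)*x2 = 16*(-3.0) + 14.0*0.0 + 17.0*0.0 = -48.0 + 0.0 + 0.0 = -48.0


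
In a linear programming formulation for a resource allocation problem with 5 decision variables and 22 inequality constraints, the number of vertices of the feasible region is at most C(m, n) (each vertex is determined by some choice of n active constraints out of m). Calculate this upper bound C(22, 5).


Each vertex corresponds to some choice of n active constraints out of m, so the number of vertices is at most C(m, n) = m! / (n!(m-n)!).
m = 22, n = 5
Numerator: 22 * 21 * 20 * 19 * 18
Denominator: 5! = 120
C(22, 5) = 26334


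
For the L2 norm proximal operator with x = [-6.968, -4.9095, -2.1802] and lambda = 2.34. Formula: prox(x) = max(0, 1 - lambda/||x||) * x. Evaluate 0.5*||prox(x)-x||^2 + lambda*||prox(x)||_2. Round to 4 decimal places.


Step 1: Compute ||x||.
||x|| = 8.7983
Step 2: Compute scaling factor.
scale = max(0, 1 - 2.34/8.7983) = 0.734
Step 3: prox(x) = [-5.1148, -3.6038, -1.6004]
||prox(x)|| = 6.4583
Step 4: Proximal objective.
0.5*||prox-x||^2 = 2.7378
lambda*||prox|| = 15.1124
Total = 17.8501


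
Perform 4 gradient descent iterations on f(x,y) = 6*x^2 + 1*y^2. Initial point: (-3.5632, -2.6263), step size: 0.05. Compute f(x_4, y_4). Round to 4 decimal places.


Gradient descent on f(x,y) = 6*x^2 + 1*y^2.
Starting point: (-3.5632, -2.6263), alpha = 0.05
Step 1: grad_x = 2*6*-3.5632 = -42.7584, grad_y = 2*1*-2.6263 = -5.2526
  x_1 = -3.5632 - 0.05*-42.7584 = -1.4253
  y_1 = -2.6263 - 0.05*-5.2526 = -2.3637
Step 2: grad_x = 2*6*-1.4253 = -17.1034, grad_y = 2*1*-2.3637 = -4.7273
  x_2 = -1.4253 - 0.05*-17.1034 = -0.5701
  y_2 = -2.3637 - 0.05*-4.7273 = -2.1273
Step 3: grad_x = 2*6*-0.5701 = -6.8413, grad_y = 2*1*-2.1273 = -4.2546
  x_3 = -0.5701 - 0.05*-6.8413 = -0.228
  y_3 = -2.1273 - 0.05*-4.2546 = -1.9146
Step 4: grad_x = 2*6*-0.228 = -2.7365, grad_y = 2*1*-1.9146 = -3.8291
  x_4 = -0.228 - 0.05*-2.7365 = -0.0912
  y_4 = -1.9146 - 0.05*-3.8291 = -1.7231
f(-0.0912, -1.7231) = 6*(-0.0912)^2 + 1*(-1.7231)^2 = 3.0191


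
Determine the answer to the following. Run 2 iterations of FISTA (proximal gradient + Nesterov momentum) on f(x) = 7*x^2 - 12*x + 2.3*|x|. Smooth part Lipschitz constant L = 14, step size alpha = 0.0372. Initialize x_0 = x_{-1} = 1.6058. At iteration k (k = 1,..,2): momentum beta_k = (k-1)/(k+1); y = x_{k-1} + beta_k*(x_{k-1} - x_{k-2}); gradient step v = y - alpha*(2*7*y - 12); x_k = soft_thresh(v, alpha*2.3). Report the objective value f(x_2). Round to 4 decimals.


FISTA on f(x) = 7*x^2 - 12*x + 2.3*|x|
L = 14, alpha = 0.0372
Iteration 1: beta = 0.0, y = 1.6058 + 0.0*(1.6058 - 1.6058) = 1.6058
  grad(y) = 10.4812, v = y - alpha*grad = 1.2159
  prox(v) = soft_thresh(1.2159, 0.0856) = 1.1303
Iteration 2: beta = 0.3333, y = 1.1303 + 0.3333*(1.1303 - 1.6058) = 0.9719
  grad(y) = 1.6059, v = y - alpha*grad = 0.9121
  prox(v) = soft_thresh(0.9121, 0.0856) = 0.8266
f(x_2) = 7*0.8266^2 - 12*0.8266 + 2.3*|0.8266| = -3.2352


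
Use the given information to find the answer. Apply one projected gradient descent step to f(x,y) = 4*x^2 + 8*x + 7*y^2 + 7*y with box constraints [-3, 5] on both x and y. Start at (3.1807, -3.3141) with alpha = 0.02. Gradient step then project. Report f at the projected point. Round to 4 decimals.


Step 1: Compute gradient at (3.1807, -3.3141).
grad_x = 2*4*3.1807 + 8 = 33.4456
grad_y = 2*7*-3.3141 + 7 = -39.3974
Step 2: Gradient step.
x_raw = 3.1807 - 0.02*33.4456 = 2.5118
y_raw = -3.3141 - 0.02*-39.3974 = -2.5262
Step 3: Project onto [-3, 5].
x_proj = clip(2.5118) = 2.5118
y_proj = clip(-2.5262) = -2.5262
Step 4: Evaluate f.
f(2.5118, -2.5262) = 72.3177


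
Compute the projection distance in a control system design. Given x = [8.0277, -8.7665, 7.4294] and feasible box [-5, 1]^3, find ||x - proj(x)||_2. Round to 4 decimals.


Project each component onto [-5, 1].
clip(8.0277) = 1.0, clip(-8.7665) = -5.0, clip(7.4294) = 1.0
Projection = [1.0, -5.0, 1.0]
Squared diffs: [49.3886, 14.1865, 41.3372]
Distance = sqrt(104.9123) = 10.2427


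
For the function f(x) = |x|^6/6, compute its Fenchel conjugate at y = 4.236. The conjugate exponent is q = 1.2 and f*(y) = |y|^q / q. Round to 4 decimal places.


The conjugate exponent q satisfies 1/p + 1/q = 1.
p = 6, so q = 6/(6 - 1) = 1.2
|y|^q = 4.236^1.2 = 5.6539
f*(4.236) = 5.6539 / 1.2 = 4.7116


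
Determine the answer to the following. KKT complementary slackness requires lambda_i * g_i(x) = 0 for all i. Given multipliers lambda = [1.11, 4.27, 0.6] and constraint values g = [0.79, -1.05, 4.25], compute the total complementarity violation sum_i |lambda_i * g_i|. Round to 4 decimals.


KKT complementary slackness check:
lambda_1 * g_1 = 1.11 * 0.79 = 0.8769
lambda_2 * g_2 = 4.27 * -1.05 = -4.4835
lambda_3 * g_3 = 0.6 * 4.25 = 2.55
Total violation = 0.8769 + 4.4835 + 2.55 = 7.9104


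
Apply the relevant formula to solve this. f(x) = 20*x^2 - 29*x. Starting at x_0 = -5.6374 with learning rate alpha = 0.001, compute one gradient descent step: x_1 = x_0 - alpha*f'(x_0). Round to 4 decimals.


We compute the gradient at x_0 and apply the update.
f'(x) = 40*x - 29
f'(-5.6374) = 40*-5.6374 - 29 = -254.496
x_1 = -5.6374 - 0.001*-254.496 = -5.3829


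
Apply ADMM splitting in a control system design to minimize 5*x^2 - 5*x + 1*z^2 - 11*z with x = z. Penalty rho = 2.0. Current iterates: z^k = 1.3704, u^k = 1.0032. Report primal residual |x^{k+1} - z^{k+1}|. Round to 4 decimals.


ADMM iteration with rho = 2.0, z^k = 1.3704, u^k = 1.0032
Step 1: x-update.
Minimize 5*x^2 - 5*x + (2.0/2)*(x - 1.3704 + 1.0032)^2
FOC: (2*5 + 2.0)*x = 5 + 2.0*(1.3704 - 1.0032)
x^{k+1} = 0.4779
Step 2: z-update.
Minimize 1*z^2 - 11*z + (2.0/2)*(0.4779 - z + 1.0032)^2
FOC: (2*1 + 2.0)*z = 11 + 2.0*(0.4779 + 1.0032)
z^{k+1} = 3.4905
Step 3: u-update.
u^{k+1} = 1.0032 + 0.4779 - 3.4905 = -2.0095
Step 4: Primal residual = |0.4779 - 3.4905| = 3.0127


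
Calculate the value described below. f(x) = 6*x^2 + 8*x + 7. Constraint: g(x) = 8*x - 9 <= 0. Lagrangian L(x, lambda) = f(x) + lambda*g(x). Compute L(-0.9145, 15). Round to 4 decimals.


Step 1: Evaluate f(x).
f(-0.9145) = 6*(-0.9145)^2 + 8*(-0.9145) + 7 = 4.7019
Step 2: Evaluate g(x).
g(-0.9145) = 8*-0.9145 - 9 = -16.316
Step 3: Compute Lagrangian.
L = 4.7019 + 15*-16.316 = -240.0381


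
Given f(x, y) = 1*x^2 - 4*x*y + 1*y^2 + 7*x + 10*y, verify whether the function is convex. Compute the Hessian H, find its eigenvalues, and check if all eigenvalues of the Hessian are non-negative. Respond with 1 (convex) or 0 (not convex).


The Hessian of f(x,y) = 1*x^2 - 4*x*y + 1*y^2 + 7*x + 10*y is:
H = [[2, -4], [-4, 2]]
Trace = 2 + 2 = 4
Determinant = 2*2 - (-4)^2 = -12
Discriminant = (4)^2 - 4*-12 = 64.0
Eigenvalues: lambda_1 = -2.0, lambda_2 = 6.0
The function is not convex.

0


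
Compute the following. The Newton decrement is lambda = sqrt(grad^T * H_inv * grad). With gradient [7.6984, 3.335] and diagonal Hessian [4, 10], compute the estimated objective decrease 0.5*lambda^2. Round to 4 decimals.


Step 1: H is diagonal, so H^(-1) * g = [1.9246, 0.3335].
Step 2: g^T H^(-1) g = sum_i g_i^2 / H_ii
  = (7.6984)^2/4 + (3.335)^2/10
  = 14.8163 + 1.1122 = 15.9286
Step 3: Objective decrease = 0.5 * g^T H^(-1) g = 7.9643


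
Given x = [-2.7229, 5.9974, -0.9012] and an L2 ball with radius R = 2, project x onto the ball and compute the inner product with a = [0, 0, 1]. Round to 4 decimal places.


Step 1: Compute ||x|| (intermediates to 6 decimals).
||x|| = sqrt((-2.7229)^2 + 5.9974^2 + (-0.9012)^2) = 6.647943
Step 2: Project.
Since ||x|| > R, scale = R/||x|| = 2/6.647943 = 0.300845, proj(x) = scale * x
proj(x) = [-0.819171, 1.804288, -0.271122]
Step 3: Dot product.
a^T * proj(x) = 0*(-0.819171) + 0*1.804288 + 1*(-0.271122) = -0.2711


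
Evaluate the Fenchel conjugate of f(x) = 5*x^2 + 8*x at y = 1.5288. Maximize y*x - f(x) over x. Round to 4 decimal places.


f*(y) = sup_x {y*x - a*x^2 - b*x} = sup_x {(y-b)*x - a*x^2}
FOC: (y - b) - 2a*x = 0 => x* = (y - b)/(2a)
x* = (1.5288 - 8)/(2*5) = -0.6471
f*(1.5288) = (y-b)^2/(4a) = (1.5288 - 8)^2/(4*5)
= 41.8764/20 = 2.0938


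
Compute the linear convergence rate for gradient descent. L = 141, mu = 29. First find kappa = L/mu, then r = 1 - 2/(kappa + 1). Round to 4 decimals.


Step 1: Compute the condition number.
kappa = L/mu = 141/29 = 4.8621
Step 2: Compute the convergence rate.
r = 1 - 2/(kappa + 1) = 1 - 2*mu/(L + mu) = (L - mu)/(L + mu) = 112/170 = 0.6588


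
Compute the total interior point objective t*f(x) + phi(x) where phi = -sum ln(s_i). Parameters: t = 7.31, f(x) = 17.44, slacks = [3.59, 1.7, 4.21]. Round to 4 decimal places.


Step 1: Compute log-barrier.
ln values: [1.2782, 0.5306, 1.4375]
phi = -(1.2782 + 0.5306 + 1.4375) = -3.2462
Step 2: Compute augmented objective.
t*f(x) = 7.31*17.44 = 127.4864
Total = 127.4864 - 3.2462 = 124.2402


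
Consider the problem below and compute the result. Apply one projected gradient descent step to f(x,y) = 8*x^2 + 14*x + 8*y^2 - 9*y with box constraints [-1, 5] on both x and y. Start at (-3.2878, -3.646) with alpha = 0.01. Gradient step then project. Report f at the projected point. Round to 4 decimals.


Step 1: Compute gradient at (-3.2878, -3.646).
grad_x = 2*8*-3.2878 + 14 = -38.6048
grad_y = 2*8*-3.646 - 9 = -67.336
Step 2: Gradient step.
x_raw = -3.2878 - 0.01*-38.6048 = -2.9018
y_raw = -3.646 - 0.01*-67.336 = -2.9726
Step 3: Project onto [-1, 5].
x_proj = clip(-2.9018) = -1.0
y_proj = clip(-2.9726) = -1.0
Step 4: Evaluate f.
f(-1.0, -1.0) = 11.0


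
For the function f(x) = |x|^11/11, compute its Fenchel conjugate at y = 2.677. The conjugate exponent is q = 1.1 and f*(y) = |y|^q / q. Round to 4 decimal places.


The conjugate exponent q satisfies 1/p + 1/q = 1.
p = 11, so q = 11/(11 - 1) = 1.1
|y|^q = 2.677^1.1 = 2.954
f*(2.677) = 2.954 / 1.1 = 2.6855


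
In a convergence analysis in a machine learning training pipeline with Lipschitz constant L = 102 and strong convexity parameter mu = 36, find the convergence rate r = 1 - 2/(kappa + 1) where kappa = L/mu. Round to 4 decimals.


Step 1: Compute the condition number.
kappa = L/mu = 102/36 = 2.8333
Step 2: Compute the convergence rate.
r = 1 - 2/(kappa + 1) = 1 - 2*mu/(L + mu) = (L - mu)/(L + mu) = 66/138 = 0.4783


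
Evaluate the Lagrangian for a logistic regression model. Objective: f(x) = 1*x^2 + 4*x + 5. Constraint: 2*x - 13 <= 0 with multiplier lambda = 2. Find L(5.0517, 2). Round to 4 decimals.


Step 1: Evaluate f(x).
f(5.0517) = 1*5.0517^2 + 4*5.0517 + 5 = 50.7265
Step 2: Evaluate g(x).
g(5.0517) = 2*5.0517 - 13 = -2.8966
Step 3: Compute Lagrangian.
L = 50.7265 + 2*-2.8966 = 44.9333


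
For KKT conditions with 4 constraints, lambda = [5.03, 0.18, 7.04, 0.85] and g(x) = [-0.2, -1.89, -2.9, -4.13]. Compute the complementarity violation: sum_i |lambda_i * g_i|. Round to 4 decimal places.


KKT complementary slackness check:
lambda_1 * g_1 = 5.03 * -0.2 = -1.006
lambda_2 * g_2 = 0.18 * -1.89 = -0.3402
lambda_3 * g_3 = 7.04 * -2.9 = -20.416
lambda_4 * g_4 = 0.85 * -4.13 = -3.5105
Total violation = 1.006 + 0.3402 + 20.416 + 3.5105 = 25.2727


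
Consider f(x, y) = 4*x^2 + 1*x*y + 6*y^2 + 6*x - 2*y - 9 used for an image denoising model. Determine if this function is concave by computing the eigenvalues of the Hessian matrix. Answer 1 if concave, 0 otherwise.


The Hessian of f(x,y) = 4*x^2 + 1*x*y + 6*y^2 + 6*x - 2*y - 9 is:
H = [[8, 1], [1, 12]]
Trace = 8 + 12 = 20
Determinant = 8*12 - (1)^2 = 95
Discriminant = (20)^2 - 4*95 = 20.0
Eigenvalues: lambda_1 = 7.7639, lambda_2 = 12.2361
The function is not concave.

0


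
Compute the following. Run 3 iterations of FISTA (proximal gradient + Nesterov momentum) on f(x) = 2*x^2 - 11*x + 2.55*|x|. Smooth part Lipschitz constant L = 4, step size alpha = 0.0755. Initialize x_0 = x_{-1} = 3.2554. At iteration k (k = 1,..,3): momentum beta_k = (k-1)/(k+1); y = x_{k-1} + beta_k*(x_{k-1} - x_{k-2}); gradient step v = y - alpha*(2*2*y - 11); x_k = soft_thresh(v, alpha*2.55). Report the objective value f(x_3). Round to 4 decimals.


FISTA on f(x) = 2*x^2 - 11*x + 2.55*|x|
L = 4, alpha = 0.0755
Iteration 1: beta = 0.0, y = 3.2554 + 0.0*(3.2554 - 3.2554) = 3.2554
  grad(y) = 2.0216, v = y - alpha*grad = 3.1028
  prox(v) = soft_thresh(3.1028, 0.1925) = 2.9102
Iteration 2: beta = 0.3333, y = 2.9102 + 0.3333*(2.9102 - 3.2554) = 2.7952
  grad(y) = 0.1808, v = y - alpha*grad = 2.7815
  prox(v) = soft_thresh(2.7815, 0.1925) = 2.589
Iteration 3: beta = 0.5, y = 2.589 + 0.5*(2.589 - 2.9102) = 2.4284
  grad(y) = -1.2864, v = y - alpha*grad = 2.5255
  prox(v) = soft_thresh(2.5255, 0.1925) = 2.333
f(x_3) = 2*2.333^2 - 11*2.333 + 2.55*|2.333| = -8.8281


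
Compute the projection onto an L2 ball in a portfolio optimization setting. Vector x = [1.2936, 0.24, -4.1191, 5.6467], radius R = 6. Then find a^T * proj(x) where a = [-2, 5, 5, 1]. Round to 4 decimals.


Step 1: Compute ||x|| (intermediates to 6 decimals).
||x|| = sqrt(1.2936^2 + 0.24^2 + (-4.1191)^2 + 5.6467^2) = 7.112187
Step 2: Project.
Since ||x|| > R, scale = R/||x|| = 6/7.112187 = 0.843622, proj(x) = scale * x
proj(x) = [1.091309, 0.202469, -3.474963, 4.76368]
Step 3: Dot product.
a^T * proj(x) = -2*1.091309 + 5*0.202469 + 5*(-3.474963) + 1*4.76368 = -13.7814


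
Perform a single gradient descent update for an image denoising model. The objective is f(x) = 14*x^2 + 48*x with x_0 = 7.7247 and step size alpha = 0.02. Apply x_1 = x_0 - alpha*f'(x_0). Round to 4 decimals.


We compute the gradient at x_0 and apply the update.
f'(x) = 28*x + 48
f'(7.7247) = 28*7.7247 + 48 = 264.2916
x_1 = 7.7247 - 0.02*264.2916 = 2.4389


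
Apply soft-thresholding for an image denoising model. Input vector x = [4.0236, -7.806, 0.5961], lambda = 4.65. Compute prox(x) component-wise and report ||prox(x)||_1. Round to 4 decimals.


Soft-thresholding with lambda = 4.65:
prox(4.0236) = sign(4.0236)*max(|4.0236| - 4.65, 0) = 0.0
prox(-7.806) = sign(-7.806)*max(|-7.806| - 4.65, 0) = -3.156
prox(0.5961) = sign(0.5961)*max(|0.5961| - 4.65, 0) = 0.0
prox(x) = [0.0, -3.156, 0.0]
||prox(x)||_1 = 0.0 + 3.156 + 0.0 = 3.156


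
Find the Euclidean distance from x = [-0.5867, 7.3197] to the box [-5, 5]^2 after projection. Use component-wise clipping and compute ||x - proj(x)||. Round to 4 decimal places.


Project each component onto [-5, 5].
clip(-0.5867) = -0.5867, clip(7.3197) = 5.0
Projection = [-0.5867, 5.0]
Squared diffs: [0.0, 5.381]
Distance = sqrt(5.381) = 2.3197


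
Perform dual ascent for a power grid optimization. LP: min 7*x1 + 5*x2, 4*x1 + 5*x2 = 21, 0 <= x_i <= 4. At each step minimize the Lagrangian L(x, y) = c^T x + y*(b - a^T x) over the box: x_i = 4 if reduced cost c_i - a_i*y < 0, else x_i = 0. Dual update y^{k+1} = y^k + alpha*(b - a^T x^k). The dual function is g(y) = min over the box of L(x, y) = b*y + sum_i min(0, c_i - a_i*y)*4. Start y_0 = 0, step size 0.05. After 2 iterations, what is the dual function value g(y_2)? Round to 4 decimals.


Dual ascent for LP: min 7*x1 + 5*x2, 4*x1 + 5*x2 = 21, 0 <= x_i <= 4
Step 1: y^k = 0.0, reduced costs: (7.0, 5.0)
  x^k = (0.0, 0.0), subgradient = b - a^T x = 21.0
  y^{k+1} = 0.0 + 0.05*21.0 = 1.05
Step 2: y^k = 1.05, reduced costs: (2.8, -0.25)
  x^k = (0.0, 4.0), subgradient = b - a^T x = 1.0
  y^{k+1} = 1.05 + 0.05*1.0 = 1.1
Dual objective at y_2 = 1.1: reduced costs (2.6, -0.5), box minimizer x = (0.0, 4.0)
g(y_2) = b*y + (c1 - a1*y)*x1 + (c2 - a2*y)*x2 = 21*1.1 + 2.6*0.0 + (-0.5)*4.0 = 23.1 + 0.0 - 2.0 = 21.1


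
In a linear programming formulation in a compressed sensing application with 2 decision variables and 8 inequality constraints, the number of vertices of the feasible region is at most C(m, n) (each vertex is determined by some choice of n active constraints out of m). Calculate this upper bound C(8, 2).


Each vertex corresponds to some choice of n active constraints out of m, so the number of vertices is at most C(m, n) = m! / (n!(m-n)!).
m = 8, n = 2
Numerator: 8 * 7
Denominator: 2! = 2
C(8, 2) = 28


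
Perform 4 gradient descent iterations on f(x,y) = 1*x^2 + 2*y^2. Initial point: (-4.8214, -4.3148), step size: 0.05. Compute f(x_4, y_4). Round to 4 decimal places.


Gradient descent on f(x,y) = 1*x^2 + 2*y^2.
Starting point: (-4.8214, -4.3148), alpha = 0.05
Step 1: grad_x = 2*1*-4.8214 = -9.6428, grad_y = 2*2*-4.3148 = -17.2592
  x_1 = -4.8214 - 0.05*-9.6428 = -4.3393
  y_1 = -4.3148 - 0.05*-17.2592 = -3.4518
Step 2: grad_x = 2*1*-4.3393 = -8.6785, grad_y = 2*2*-3.4518 = -13.8074
  x_2 = -4.3393 - 0.05*-8.6785 = -3.9053
  y_2 = -3.4518 - 0.05*-13.8074 = -2.7615
Step 3: grad_x = 2*1*-3.9053 = -7.8107, grad_y = 2*2*-2.7615 = -11.0459
  x_3 = -3.9053 - 0.05*-7.8107 = -3.5148
  y_3 = -2.7615 - 0.05*-11.0459 = -2.2092
Step 4: grad_x = 2*1*-3.5148 = -7.0296, grad_y = 2*2*-2.2092 = -8.8367
  x_4 = -3.5148 - 0.05*-7.0296 = -3.1633
  y_4 = -2.2092 - 0.05*-8.8367 = -1.7673
f(-3.1633, -1.7673) = 1*(-3.1633)^2 + 2*(-1.7673)^2 = 16.2536


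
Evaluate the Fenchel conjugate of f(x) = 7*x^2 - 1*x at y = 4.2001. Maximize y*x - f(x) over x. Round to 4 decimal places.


f*(y) = sup_x {y*x - a*x^2 - b*x} = sup_x {(y-b)*x - a*x^2}
FOC: (y - b) - 2a*x = 0 => x* = (y - b)/(2a)
x* = (4.2001 + 1)/(2*7) = 0.3714
f*(4.2001) = (y-b)^2/(4a) = (4.2001 + 1)^2/(4*7)
= 27.041/28 = 0.9658


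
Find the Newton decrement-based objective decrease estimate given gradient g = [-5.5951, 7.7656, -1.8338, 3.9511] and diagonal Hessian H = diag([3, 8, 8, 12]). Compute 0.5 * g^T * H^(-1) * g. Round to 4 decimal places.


Step 1: H is diagonal, so H^(-1) * g = [-1.865, 0.9707, -0.2292, 0.3293].
Step 2: g^T H^(-1) g = sum_i g_i^2 / H_ii
  = (-5.5951)^2/3 + (7.7656)^2/8 + (-1.8338)^2/8 + (3.9511)^2/12
  = 10.435 + 7.5381 + 0.4204 + 1.3009 = 19.6944
Step 3: Objective decrease = 0.5 * g^T H^(-1) g = 9.8472


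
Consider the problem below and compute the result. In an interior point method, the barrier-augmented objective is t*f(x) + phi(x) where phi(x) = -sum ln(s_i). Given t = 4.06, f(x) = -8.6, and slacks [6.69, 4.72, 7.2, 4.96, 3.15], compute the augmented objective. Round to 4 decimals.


Step 1: Compute log-barrier.
ln values: [1.9006, 1.5518, 1.9741, 1.6014, 1.1474]
phi = -(1.9006 + 1.5518 + 1.9741 + 1.6014 + 1.1474) = -8.1753
Step 2: Compute augmented objective.
t*f(x) = 4.06*-8.6 = -34.916
Total = -34.916 - 8.1753 = -43.0913


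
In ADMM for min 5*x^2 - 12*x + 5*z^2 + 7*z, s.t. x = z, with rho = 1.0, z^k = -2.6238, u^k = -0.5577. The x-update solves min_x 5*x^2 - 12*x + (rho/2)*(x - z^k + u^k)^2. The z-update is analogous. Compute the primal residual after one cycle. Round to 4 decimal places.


ADMM iteration with rho = 1.0, z^k = -2.6238, u^k = -0.5577
Step 1: x-update.
Minimize 5*x^2 - 12*x + (1.0/2)*(x + 2.6238 - 0.5577)^2
FOC: (2*5 + 1.0)*x = 12 + 1.0*(-2.6238 + 0.5577)
x^{k+1} = 0.9031
Step 2: z-update.
Minimize 5*z^2 + 7*z + (1.0/2)*(0.9031 - z - 0.5577)^2
FOC: (2*5 + 1.0)*z = -7 + 1.0*(0.9031 - 0.5577)
z^{k+1} = -0.605
Step 3: u-update.
u^{k+1} = -0.5577 + 0.9031 + 0.605 = 0.9503
Step 4: Primal residual = |0.9031 + 0.605| = 1.508


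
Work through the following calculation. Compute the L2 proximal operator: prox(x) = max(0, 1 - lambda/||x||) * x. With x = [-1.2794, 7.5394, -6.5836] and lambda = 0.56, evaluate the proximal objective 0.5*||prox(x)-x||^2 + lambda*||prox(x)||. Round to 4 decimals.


Step 1: Compute ||x||.
||x|| = 10.0907
Step 2: Compute scaling factor.
scale = max(0, 1 - 0.56/10.0907) = 0.9445
Step 3: prox(x) = [-1.2084, 7.121, -6.2182]
||prox(x)|| = 9.5307
Step 4: Proximal objective.
0.5*||prox-x||^2 = 0.1568
lambda*||prox|| = 5.3372
Total = 5.494


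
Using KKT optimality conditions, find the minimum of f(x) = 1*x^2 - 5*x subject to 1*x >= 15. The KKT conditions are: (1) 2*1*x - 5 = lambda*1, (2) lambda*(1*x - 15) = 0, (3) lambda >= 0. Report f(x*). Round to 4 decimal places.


Step 1: Try lambda = 0 (constraint inactive).
x_unc = 5/(2*1) = 2.5
Check: 1*2.5 = 2.5 < 15 -- violated!
Step 2: Constraint must be active: 1*x = 15
x* = 15/1 = 15.0
lambda = (2*1*15.0 - 5)/1 = 25.0
Step 3: Compute optimal value.
f(x*) = 1*15.0^2 - 5*15.0 = 150.0


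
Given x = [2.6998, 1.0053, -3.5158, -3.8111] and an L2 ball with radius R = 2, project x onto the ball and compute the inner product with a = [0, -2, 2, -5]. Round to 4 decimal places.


Step 1: Compute ||x|| (intermediates to 6 decimals).
||x|| = sqrt(2.6998^2 + 1.0053^2 + (-3.5158)^2 + (-3.8111)^2) = 5.931684
Step 2: Project.
Since ||x|| > R, scale = R/||x|| = 2/5.931684 = 0.337172, proj(x) = scale * x
proj(x) = [0.910297, 0.338959, -1.185429, -1.284996]
Step 3: Dot product.
a^T * proj(x) = 0*0.910297 - 2*0.338959 + 2*(-1.185429) - 5*(-1.284996) = 3.3762


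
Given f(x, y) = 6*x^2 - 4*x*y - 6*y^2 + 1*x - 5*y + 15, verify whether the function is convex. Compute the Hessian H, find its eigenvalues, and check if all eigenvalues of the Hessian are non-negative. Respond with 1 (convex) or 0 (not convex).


The Hessian of f(x,y) = 6*x^2 - 4*x*y - 6*y^2 + 1*x - 5*y + 15 is:
H = [[12, -4], [-4, -12]]
Trace = 12 - 12 = 0
Determinant = 12*-12 - (-4)^2 = -160
Discriminant = (0)^2 - 4*-160 = 640.0
Eigenvalues: lambda_1 = -12.6491, lambda_2 = 12.6491
The function is not convex.

0


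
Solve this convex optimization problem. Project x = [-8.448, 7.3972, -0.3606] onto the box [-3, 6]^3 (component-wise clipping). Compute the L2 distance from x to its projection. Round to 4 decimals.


Project each component onto [-3, 6].
clip(-8.448) = -3.0, clip(7.3972) = 6.0, clip(-0.3606) = -0.3606
Projection = [-3.0, 6.0, -0.3606]
Squared diffs: [29.6807, 1.9522, 0.0]
Distance = sqrt(31.6329) = 5.6243


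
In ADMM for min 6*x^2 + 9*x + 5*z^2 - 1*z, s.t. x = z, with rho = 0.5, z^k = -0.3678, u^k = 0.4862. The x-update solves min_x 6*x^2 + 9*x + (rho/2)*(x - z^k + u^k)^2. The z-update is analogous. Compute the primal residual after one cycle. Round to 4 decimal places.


ADMM iteration with rho = 0.5, z^k = -0.3678, u^k = 0.4862
Step 1: x-update.
Minimize 6*x^2 + 9*x + (0.5/2)*(x + 0.3678 + 0.4862)^2
FOC: (2*6 + 0.5)*x = -9 + 0.5*(-0.3678 - 0.4862)
x^{k+1} = -0.7542
Step 2: z-update.
Minimize 5*z^2 - 1*z + (0.5/2)*(-0.7542 - z + 0.4862)^2
FOC: (2*5 + 0.5)*z = 1 + 0.5*(-0.7542 + 0.4862)
z^{k+1} = 0.0825
Step 3: u-update.
u^{k+1} = 0.4862 - 0.7542 - 0.0825 = -0.3504
Step 4: Primal residual = |-0.7542 - 0.0825| = 0.8366


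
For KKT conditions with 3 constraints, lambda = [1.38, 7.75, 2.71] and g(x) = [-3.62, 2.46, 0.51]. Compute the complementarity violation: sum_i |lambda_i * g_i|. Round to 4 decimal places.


KKT complementary slackness check:
lambda_1 * g_1 = 1.38 * -3.62 = -4.9956
lambda_2 * g_2 = 7.75 * 2.46 = 19.065
lambda_3 * g_3 = 2.71 * 0.51 = 1.3821
Total violation = 4.9956 + 19.065 + 1.3821 = 25.4427


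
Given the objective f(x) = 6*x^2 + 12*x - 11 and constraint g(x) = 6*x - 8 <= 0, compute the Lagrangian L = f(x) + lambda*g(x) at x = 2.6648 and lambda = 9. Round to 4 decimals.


Step 1: Evaluate f(x).
f(2.6648) = 6*2.6648^2 + 12*2.6648 - 11 = 63.5846
Step 2: Evaluate g(x).
g(2.6648) = 6*2.6648 - 8 = 7.9888
Step 3: Compute Lagrangian.
L = 63.5846 + 9*7.9888 = 135.4838


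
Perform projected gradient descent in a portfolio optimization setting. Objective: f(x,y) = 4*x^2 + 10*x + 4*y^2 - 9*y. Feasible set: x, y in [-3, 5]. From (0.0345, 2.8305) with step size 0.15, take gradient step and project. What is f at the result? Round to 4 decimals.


Step 1: Compute gradient at (0.0345, 2.8305).
grad_x = 2*4*0.0345 + 10 = 10.276
grad_y = 2*4*2.8305 - 9 = 13.644
Step 2: Gradient step.
x_raw = 0.0345 - 0.15*10.276 = -1.5069
y_raw = 2.8305 - 0.15*13.644 = 0.7839
Step 3: Project onto [-3, 5].
x_proj = clip(-1.5069) = -1.5069
y_proj = clip(0.7839) = 0.7839
Step 4: Evaluate f.
f(-1.5069, 0.7839) = -10.5831


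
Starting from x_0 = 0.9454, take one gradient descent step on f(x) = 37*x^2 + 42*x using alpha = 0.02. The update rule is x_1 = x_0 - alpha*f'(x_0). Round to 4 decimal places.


We compute the gradient at x_0 and apply the update.
f'(x) = 74*x + 42
f'(0.9454) = 74*0.9454 + 42 = 111.9596
x_1 = 0.9454 - 0.02*111.9596 = -1.2938


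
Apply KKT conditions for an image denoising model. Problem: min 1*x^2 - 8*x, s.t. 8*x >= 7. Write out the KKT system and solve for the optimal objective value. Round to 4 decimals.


Step 1: Try lambda = 0 (constraint inactive).
Stationarity: 2*1*x - 8 = 0
x* = 8/(2*1) = 4.0
Check constraint: 8*4.0 = 32.0 >= 7 -- satisfied.
Step 2: Compute optimal value.
f(x*) = 1*4.0^2 - 8*4.0 = -16.0


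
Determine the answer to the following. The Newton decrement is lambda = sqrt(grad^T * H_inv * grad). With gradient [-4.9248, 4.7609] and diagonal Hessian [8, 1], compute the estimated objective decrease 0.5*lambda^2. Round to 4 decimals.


Step 1: H is diagonal, so H^(-1) * g = [-0.6156, 4.7609].
Step 2: g^T H^(-1) g = sum_i g_i^2 / H_ii
  = (-4.9248)^2/8 + (4.7609)^2/1
  = 3.0317 + 22.6662 = 25.6979
Step 3: Objective decrease = 0.5 * g^T H^(-1) g = 12.8489


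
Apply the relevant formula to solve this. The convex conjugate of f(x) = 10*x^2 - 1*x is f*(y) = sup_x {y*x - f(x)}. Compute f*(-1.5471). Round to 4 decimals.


f*(y) = sup_x {y*x - a*x^2 - b*x} = sup_x {(y-b)*x - a*x^2}
FOC: (y - b) - 2a*x = 0 => x* = (y - b)/(2a)
x* = (-1.5471 + 1)/(2*10) = -0.0274
f*(-1.5471) = (y-b)^2/(4a) = (-1.5471 + 1)^2/(4*10)
= 0.2993/40 = 0.0075


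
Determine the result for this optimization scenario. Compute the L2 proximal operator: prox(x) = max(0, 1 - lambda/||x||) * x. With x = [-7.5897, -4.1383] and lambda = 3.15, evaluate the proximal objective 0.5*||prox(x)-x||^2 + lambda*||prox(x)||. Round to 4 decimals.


Step 1: Compute ||x||.
||x|| = 8.6446
Step 2: Compute scaling factor.
scale = max(0, 1 - 3.15/8.6446) = 0.6356
Step 3: prox(x) = [-4.8241, -2.6303]
||prox(x)|| = 5.4946
Step 4: Proximal objective.
0.5*||prox-x||^2 = 4.9613
lambda*||prox|| = 17.308
Total = 22.2692


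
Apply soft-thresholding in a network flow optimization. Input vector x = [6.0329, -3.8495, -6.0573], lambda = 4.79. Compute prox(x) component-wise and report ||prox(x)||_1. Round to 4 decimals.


Soft-thresholding with lambda = 4.79:
prox(6.0329) = sign(6.0329)*max(|6.0329| - 4.79, 0) = 1.2429
prox(-3.8495) = sign(-3.8495)*max(|-3.8495| - 4.79, 0) = 0.0
prox(-6.0573) = sign(-6.0573)*max(|-6.0573| - 4.79, 0) = -1.2673
prox(x) = [1.2429, 0.0, -1.2673]
||prox(x)||_1 = 1.2429 + 0.0 + 1.2673 = 2.5102


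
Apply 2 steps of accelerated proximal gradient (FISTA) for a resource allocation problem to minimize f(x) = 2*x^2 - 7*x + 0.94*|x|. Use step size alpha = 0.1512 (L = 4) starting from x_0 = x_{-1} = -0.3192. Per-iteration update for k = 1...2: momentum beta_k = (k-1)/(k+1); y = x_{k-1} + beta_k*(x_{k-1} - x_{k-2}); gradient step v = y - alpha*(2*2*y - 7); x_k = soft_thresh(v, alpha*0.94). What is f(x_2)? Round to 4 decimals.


FISTA on f(x) = 2*x^2 - 7*x + 0.94*|x|
L = 4, alpha = 0.1512
Iteration 1: beta = 0.0, y = -0.3192 + 0.0*(-0.3192 + 0.3192) = -0.3192
  grad(y) = -8.2768, v = y - alpha*grad = 0.9323
  prox(v) = soft_thresh(0.9323, 0.1421) = 0.7901
Iteration 2: beta = 0.3333, y = 0.7901 + 0.3333*(0.7901 + 0.3192) = 1.1599
  grad(y) = -2.3604, v = y - alpha*grad = 1.5168
  prox(v) = soft_thresh(1.5168, 0.1421) = 1.3747
f(x_2) = 2*1.3747^2 - 7*1.3747 + 0.94*|1.3747| = -4.5511


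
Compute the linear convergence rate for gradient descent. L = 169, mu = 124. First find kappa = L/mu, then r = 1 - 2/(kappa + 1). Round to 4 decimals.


Step 1: Compute the condition number.
kappa = L/mu = 169/124 = 1.3629
Step 2: Compute the convergence rate.
r = 1 - 2/(kappa + 1) = 1 - 2*mu/(L + mu) = (L - mu)/(L + mu) = 45/293 = 0.1536


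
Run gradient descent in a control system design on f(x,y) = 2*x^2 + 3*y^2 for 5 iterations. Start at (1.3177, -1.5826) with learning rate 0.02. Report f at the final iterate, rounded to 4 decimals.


Gradient descent on f(x,y) = 2*x^2 + 3*y^2.
Starting point: (1.3177, -1.5826), alpha = 0.02
Step 1: grad_x = 2*2*1.3177 = 5.2708, grad_y = 2*3*-1.5826 = -9.4956
  x_1 = 1.3177 - 0.02*5.2708 = 1.2123
  y_1 = -1.5826 - 0.02*-9.4956 = -1.3927
Step 2: grad_x = 2*2*1.2123 = 4.8491, grad_y = 2*3*-1.3927 = -8.3561
  x_2 = 1.2123 - 0.02*4.8491 = 1.1153
  y_2 = -1.3927 - 0.02*-8.3561 = -1.2256
Step 3: grad_x = 2*2*1.1153 = 4.4612, grad_y = 2*3*-1.2256 = -7.3534
  x_3 = 1.1153 - 0.02*4.4612 = 1.0261
  y_3 = -1.2256 - 0.02*-7.3534 = -1.0785
Step 4: grad_x = 2*2*1.0261 = 4.1043, grad_y = 2*3*-1.0785 = -6.471
  x_4 = 1.0261 - 0.02*4.1043 = 0.944
  y_4 = -1.0785 - 0.02*-6.471 = -0.9491
Step 5: grad_x = 2*2*0.944 = 3.776, grad_y = 2*3*-0.9491 = -5.6945
  x_5 = 0.944 - 0.02*3.776 = 0.8685
  y_5 = -0.9491 - 0.02*-5.6945 = -0.8352
f(0.8685, -0.8352) = 2*0.8685^2 + 3*(-0.8352)^2 = 3.6011


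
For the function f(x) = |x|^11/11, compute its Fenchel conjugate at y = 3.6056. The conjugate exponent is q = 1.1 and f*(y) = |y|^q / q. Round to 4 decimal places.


The conjugate exponent q satisfies 1/p + 1/q = 1.
p = 11, so q = 11/(11 - 1) = 1.1
|y|^q = 3.6056^1.1 = 4.099
f*(3.6056) = 4.099 / 1.1 = 3.7263


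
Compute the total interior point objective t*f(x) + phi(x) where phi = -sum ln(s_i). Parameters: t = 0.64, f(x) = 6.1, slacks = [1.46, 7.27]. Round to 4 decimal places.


Step 1: Compute log-barrier.
ln values: [0.3784, 1.9838]
phi = -(0.3784 + 1.9838) = -2.3622
Step 2: Compute augmented objective.
t*f(x) = 0.64*6.1 = 3.904
Total = 3.904 - 2.3622 = 1.5418


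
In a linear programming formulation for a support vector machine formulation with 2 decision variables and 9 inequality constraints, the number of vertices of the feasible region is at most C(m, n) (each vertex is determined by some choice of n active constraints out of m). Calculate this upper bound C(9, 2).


Each vertex corresponds to some choice of n active constraints out of m, so the number of vertices is at most C(m, n) = m! / (n!(m-n)!).
m = 9, n = 2
Numerator: 9 * 8
Denominator: 2! = 2
C(9, 2) = 36


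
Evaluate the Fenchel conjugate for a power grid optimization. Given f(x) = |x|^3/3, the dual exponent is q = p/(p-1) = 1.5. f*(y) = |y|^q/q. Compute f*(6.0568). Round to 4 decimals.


The conjugate exponent q satisfies 1/p + 1/q = 1.
p = 3, so q = 3/(3 - 1) = 1.5
|y|^q = 6.0568^1.5 = 14.9061
f*(6.0568) = 14.9061 / 1.5 = 9.9374


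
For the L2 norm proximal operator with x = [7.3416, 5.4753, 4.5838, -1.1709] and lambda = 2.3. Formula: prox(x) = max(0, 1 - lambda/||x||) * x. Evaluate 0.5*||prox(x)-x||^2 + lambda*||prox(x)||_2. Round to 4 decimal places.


Step 1: Compute ||x||.
||x|| = 10.3083
Step 2: Compute scaling factor.
scale = max(0, 1 - 2.3/10.3083) = 0.7769
Step 3: prox(x) = [5.7035, 4.2536, 3.5611, -0.9096]
||prox(x)|| = 8.0083
Step 4: Proximal objective.
0.5*||prox-x||^2 = 2.645
lambda*||prox|| = 18.4191
Total = 21.064


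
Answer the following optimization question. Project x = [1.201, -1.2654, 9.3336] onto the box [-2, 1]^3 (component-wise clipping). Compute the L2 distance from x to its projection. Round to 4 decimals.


Project each component onto [-2, 1].
clip(1.201) = 1.0, clip(-1.2654) = -1.2654, clip(9.3336) = 1.0
Projection = [1.0, -1.2654, 1.0]
Squared diffs: [0.0404, 0.0, 69.4489]
Distance = sqrt(69.4893) = 8.336


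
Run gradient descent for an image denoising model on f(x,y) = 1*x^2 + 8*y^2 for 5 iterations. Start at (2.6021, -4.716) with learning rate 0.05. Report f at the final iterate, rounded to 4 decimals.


Gradient descent on f(x,y) = 1*x^2 + 8*y^2.
Starting point: (2.6021, -4.716), alpha = 0.05
Step 1: grad_x = 2*1*2.6021 = 5.2042, grad_y = 2*8*-4.716 = -75.456
  x_1 = 2.6021 - 0.05*5.2042 = 2.3419
  y_1 = -4.716 - 0.05*-75.456 = -0.9432
Step 2: grad_x = 2*1*2.3419 = 4.6838, grad_y = 2*8*-0.9432 = -15.0912
  x_2 = 2.3419 - 0.05*4.6838 = 2.1077
  y_2 = -0.9432 - 0.05*-15.0912 = -0.1886
Step 3: grad_x = 2*1*2.1077 = 4.2154, grad_y = 2*8*-0.1886 = -3.0182
  x_3 = 2.1077 - 0.05*4.2154 = 1.8969
  y_3 = -0.1886 - 0.05*-3.0182 = -0.0377
Step 4: grad_x = 2*1*1.8969 = 3.7939, grad_y = 2*8*-0.0377 = -0.6036
  x_4 = 1.8969 - 0.05*3.7939 = 1.7072
  y_4 = -0.0377 - 0.05*-0.6036 = -0.0075
Step 5: grad_x = 2*1*1.7072 = 3.4145, grad_y = 2*8*-0.0075 = -0.1207
  x_5 = 1.7072 - 0.05*3.4145 = 1.5365
  y_5 = -0.0075 - 0.05*-0.1207 = -0.0015
f(1.5365, -0.0015) = 1*1.5365^2 + 8*(-0.0015)^2 = 2.3609


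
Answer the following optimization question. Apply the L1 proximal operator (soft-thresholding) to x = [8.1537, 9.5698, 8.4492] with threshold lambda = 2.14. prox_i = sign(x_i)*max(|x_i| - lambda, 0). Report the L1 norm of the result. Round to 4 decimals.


Soft-thresholding with lambda = 2.14:
prox(8.1537) = sign(8.1537)*max(|8.1537| - 2.14, 0) = 6.0137
prox(9.5698) = sign(9.5698)*max(|9.5698| - 2.14, 0) = 7.4298
prox(8.4492) = sign(8.4492)*max(|8.4492| - 2.14, 0) = 6.3092
prox(x) = [6.0137, 7.4298, 6.3092]
||prox(x)||_1 = 6.0137 + 7.4298 + 6.3092 = 19.7527


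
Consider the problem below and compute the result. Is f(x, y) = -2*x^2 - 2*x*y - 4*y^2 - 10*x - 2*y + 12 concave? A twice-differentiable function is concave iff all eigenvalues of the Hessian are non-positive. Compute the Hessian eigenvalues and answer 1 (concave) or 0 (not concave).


The Hessian of f(x,y) = -2*x^2 - 2*x*y - 4*y^2 - 10*x - 2*y + 12 is:
H = [[-4, -2], [-2, -8]]
Trace = -4 - 8 = -12
Determinant = -4*-8 - (-2)^2 = 28
Discriminant = (-12)^2 - 4*28 = 32.0
Eigenvalues: lambda_1 = -8.8284, lambda_2 = -3.1716
The function is concave.

1


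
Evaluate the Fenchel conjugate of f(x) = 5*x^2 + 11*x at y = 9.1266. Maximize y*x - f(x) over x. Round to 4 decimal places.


f*(y) = sup_x {y*x - a*x^2 - b*x} = sup_x {(y-b)*x - a*x^2}
FOC: (y - b) - 2a*x = 0 => x* = (y - b)/(2a)
x* = (9.1266 - 11)/(2*5) = -0.1873
f*(9.1266) = (y-b)^2/(4a) = (9.1266 - 11)^2/(4*5)
= 3.5096/20 = 0.1755


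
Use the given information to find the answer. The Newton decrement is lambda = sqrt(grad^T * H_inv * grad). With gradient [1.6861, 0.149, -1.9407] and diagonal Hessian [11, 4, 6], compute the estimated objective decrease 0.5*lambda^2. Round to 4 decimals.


Step 1: H is diagonal, so H^(-1) * g = [0.1533, 0.0373, -0.3235].
Step 2: g^T H^(-1) g = sum_i g_i^2 / H_ii
  = (1.6861)^2/11 + (0.149)^2/4 + (-1.9407)^2/6
  = 0.2584 + 0.0056 + 0.6277 = 0.8917
Step 3: Objective decrease = 0.5 * g^T H^(-1) g = 0.4459


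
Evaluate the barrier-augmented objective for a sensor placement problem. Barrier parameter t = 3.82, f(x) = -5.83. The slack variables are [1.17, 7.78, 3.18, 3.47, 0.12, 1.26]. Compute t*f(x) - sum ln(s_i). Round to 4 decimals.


Step 1: Compute log-barrier.
ln values: [0.157, 2.0516, 1.1569, 1.2442, -2.1203, 0.2311]
phi = -(0.157 + 2.0516 + 1.1569 + 1.2442 - 2.1203 + 0.2311) = -2.7204
Step 2: Compute augmented objective.
t*f(x) = 3.82*-5.83 = -22.2706
Total = -22.2706 - 2.7204 = -24.991
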